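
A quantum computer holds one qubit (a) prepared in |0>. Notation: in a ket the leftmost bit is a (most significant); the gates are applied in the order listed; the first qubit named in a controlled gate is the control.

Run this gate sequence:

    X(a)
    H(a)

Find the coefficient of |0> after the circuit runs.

|0> carries amplitude sqrt(2)/2 in the final state.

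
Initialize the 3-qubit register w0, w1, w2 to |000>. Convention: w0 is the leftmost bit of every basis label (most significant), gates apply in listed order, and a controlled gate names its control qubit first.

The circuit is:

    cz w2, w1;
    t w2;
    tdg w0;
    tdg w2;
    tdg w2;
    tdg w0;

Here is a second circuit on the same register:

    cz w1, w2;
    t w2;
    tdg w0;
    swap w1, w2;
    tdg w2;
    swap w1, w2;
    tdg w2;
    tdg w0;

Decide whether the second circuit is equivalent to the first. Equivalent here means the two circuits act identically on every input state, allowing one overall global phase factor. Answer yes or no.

No: there is an input state on which the two circuits produce genuinely different outputs (not merely differing by a phase).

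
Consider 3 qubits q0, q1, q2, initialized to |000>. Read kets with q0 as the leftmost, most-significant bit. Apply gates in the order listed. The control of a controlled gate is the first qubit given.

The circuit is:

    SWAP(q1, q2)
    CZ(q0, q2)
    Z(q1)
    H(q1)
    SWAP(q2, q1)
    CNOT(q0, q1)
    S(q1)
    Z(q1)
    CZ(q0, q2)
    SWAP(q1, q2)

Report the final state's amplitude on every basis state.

The resulting statevector has amplitude sqrt(2)/2 on |000>, sqrt(2)/2 on |010>, and 0 on every other basis state.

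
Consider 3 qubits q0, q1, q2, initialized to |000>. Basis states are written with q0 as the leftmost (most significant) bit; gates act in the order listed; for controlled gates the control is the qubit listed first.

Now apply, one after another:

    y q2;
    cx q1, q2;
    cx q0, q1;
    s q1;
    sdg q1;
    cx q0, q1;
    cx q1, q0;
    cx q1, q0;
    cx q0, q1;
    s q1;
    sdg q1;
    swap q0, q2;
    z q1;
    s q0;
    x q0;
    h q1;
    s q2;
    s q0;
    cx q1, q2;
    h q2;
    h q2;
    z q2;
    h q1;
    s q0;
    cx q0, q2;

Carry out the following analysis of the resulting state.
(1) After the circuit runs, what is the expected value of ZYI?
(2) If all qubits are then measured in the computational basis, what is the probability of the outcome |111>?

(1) In the final state, ZYI has expectation 0.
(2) Outcome |111> occurs with probability 0.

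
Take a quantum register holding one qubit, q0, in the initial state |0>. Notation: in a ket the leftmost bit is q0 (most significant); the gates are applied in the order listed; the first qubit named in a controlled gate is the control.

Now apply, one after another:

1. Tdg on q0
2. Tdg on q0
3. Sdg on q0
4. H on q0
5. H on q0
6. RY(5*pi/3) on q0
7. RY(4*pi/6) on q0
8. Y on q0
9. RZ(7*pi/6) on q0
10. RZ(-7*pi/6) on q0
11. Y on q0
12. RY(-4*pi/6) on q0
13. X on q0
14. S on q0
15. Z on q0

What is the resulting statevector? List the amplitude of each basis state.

The resulting statevector has amplitude 1/2 on |0>, sqrt(3)*I/2 on |1>. Key observation: the block from step 7 through step 12 cancels to the identity and can be dropped.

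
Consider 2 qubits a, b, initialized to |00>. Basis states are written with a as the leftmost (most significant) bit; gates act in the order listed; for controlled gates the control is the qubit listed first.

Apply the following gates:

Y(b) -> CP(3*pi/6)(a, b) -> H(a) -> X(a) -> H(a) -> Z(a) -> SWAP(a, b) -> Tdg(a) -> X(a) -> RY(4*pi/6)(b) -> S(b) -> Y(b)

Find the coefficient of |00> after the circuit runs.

The final state's coefficient on |00> equals sqrt(3)*exp(I*pi/4)/2.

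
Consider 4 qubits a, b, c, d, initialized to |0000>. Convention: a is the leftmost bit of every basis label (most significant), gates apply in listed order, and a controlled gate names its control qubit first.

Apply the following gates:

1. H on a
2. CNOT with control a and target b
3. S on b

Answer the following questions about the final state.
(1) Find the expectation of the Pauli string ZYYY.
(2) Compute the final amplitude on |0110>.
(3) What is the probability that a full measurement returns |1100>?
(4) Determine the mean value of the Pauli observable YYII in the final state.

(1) The expectation value of ZYYY is 0.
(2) The amplitude on |0110> is 0.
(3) A full measurement returns |1100> with probability 1/2.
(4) The observable YYII averages to 0.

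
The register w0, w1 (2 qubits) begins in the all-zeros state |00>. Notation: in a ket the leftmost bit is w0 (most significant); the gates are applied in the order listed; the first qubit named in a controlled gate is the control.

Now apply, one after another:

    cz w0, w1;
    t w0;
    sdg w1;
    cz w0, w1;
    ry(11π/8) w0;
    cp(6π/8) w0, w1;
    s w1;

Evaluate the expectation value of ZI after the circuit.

In the final state, ZI has expectation -sqrt(2 - sqrt(2))/2.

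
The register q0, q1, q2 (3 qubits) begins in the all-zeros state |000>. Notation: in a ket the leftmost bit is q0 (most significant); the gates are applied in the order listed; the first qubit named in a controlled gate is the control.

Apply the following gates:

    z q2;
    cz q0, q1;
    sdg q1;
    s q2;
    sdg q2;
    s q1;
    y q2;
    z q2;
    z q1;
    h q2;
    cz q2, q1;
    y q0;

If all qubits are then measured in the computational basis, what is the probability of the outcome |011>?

A full measurement returns |011> with probability 0. Key observation: steps 3-6 multiply out to the identity, so the circuit reduces to the remaining gates.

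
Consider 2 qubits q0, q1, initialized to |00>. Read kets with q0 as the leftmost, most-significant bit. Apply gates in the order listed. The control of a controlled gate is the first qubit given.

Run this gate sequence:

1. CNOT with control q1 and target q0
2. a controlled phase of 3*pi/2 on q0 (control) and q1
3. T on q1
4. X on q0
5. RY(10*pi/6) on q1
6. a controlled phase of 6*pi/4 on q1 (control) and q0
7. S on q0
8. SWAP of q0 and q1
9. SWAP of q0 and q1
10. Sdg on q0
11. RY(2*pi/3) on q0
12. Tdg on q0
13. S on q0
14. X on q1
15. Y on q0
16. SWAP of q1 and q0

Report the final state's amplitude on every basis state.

The final amplitudes are -exp(I*pi/4)/4 on |00>, -sqrt(3)/4 on |01>, sqrt(3)*exp(3*I*pi/4)/4 on |10>, 3*I/4 on |11>. Key observation: steps 7-10 multiply out to the identity, so the circuit reduces to the remaining gates.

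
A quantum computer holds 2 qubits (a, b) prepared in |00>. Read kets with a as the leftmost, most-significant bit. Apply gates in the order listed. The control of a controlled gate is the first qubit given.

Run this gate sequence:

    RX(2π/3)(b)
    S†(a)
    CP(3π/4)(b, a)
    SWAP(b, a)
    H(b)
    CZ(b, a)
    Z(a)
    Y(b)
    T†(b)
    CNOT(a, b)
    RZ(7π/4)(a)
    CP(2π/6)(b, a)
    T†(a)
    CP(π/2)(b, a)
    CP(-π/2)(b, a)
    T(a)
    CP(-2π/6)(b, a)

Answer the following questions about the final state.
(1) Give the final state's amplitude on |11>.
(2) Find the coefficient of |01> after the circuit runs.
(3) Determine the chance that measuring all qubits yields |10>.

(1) The amplitude on |11> is -sqrt(6)*exp(7*I*pi/8)/4. Key observation: steps 12-17 multiply out to the identity, so the circuit reduces to the remaining gates.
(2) The final state's coefficient on |01> equals -sqrt(2)*exp(3*I*pi/8)/4.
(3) The probability of measuring |10> is 3/8.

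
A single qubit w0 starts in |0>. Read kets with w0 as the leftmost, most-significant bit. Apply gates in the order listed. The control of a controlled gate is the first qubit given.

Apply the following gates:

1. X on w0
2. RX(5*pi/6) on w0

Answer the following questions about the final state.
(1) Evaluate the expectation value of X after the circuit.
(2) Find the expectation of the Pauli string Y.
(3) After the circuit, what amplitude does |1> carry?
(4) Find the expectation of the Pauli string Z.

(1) The expectation value of X is 0.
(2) The expectation value of Y is 1/2.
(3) |1> carries amplitude -sqrt(2)/4 + sqrt(6)/4 in the final state.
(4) In the final state, Z has expectation sqrt(3)/2.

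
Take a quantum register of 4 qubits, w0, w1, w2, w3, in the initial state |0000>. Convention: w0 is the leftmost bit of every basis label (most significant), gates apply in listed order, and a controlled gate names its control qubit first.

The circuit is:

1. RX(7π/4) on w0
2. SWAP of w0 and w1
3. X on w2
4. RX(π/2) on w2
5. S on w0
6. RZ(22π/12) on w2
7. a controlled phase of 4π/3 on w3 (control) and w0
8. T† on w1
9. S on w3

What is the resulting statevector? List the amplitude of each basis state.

After the circuit, the state carries amplitude -sqrt(2*sqrt(2) + 4)*exp(7*I*pi/12)/4 on |0000>, -sqrt(2*sqrt(2) + 4)*exp(11*I*pi/12)/4 on |0010>, -sqrt(4 - 2*sqrt(2))*exp(5*I*pi/6)/4 on |0100>, sqrt(4 - 2*sqrt(2))*exp(I*pi/6)/4 on |0110>, and 0 on every other basis state.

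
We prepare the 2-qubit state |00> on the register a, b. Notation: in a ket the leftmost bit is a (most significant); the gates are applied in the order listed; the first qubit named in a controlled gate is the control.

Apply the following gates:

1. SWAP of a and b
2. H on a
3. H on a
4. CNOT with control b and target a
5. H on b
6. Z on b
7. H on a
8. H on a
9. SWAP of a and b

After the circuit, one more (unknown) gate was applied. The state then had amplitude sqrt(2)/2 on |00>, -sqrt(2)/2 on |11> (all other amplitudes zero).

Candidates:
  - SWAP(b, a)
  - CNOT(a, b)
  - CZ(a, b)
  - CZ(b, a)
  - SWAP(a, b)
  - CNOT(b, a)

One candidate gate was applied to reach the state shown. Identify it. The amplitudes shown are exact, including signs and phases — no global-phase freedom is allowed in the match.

The applied gate was CNOT(a, b).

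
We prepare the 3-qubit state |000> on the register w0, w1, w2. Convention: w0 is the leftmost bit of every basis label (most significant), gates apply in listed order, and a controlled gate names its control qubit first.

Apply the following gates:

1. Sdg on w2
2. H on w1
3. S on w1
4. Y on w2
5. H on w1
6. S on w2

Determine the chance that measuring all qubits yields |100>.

Outcome |100> occurs with probability 0.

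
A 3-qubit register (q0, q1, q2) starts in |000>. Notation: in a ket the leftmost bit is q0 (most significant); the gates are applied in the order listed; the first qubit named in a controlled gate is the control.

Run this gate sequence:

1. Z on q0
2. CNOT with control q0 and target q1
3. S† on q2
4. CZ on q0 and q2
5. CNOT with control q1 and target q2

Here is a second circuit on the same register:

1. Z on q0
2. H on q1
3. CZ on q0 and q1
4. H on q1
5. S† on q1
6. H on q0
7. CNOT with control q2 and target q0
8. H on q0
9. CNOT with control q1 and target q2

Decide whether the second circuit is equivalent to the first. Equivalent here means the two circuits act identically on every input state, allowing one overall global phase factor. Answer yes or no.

No, they are not equivalent — no single phase factor reconciles the two unitaries.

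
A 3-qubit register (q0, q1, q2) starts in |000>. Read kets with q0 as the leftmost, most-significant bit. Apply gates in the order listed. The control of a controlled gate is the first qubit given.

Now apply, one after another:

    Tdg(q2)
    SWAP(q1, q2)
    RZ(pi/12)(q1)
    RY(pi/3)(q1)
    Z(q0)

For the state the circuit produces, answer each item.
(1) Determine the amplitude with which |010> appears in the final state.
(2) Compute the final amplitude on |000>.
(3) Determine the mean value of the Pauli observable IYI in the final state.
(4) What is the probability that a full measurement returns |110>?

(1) The final state's coefficient on |010> equals -exp(23*I*pi/24)/2.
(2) The final state's coefficient on |000> equals -sqrt(3)*exp(23*I*pi/24)/2.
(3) The observable IYI averages to 0.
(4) Outcome |110> occurs with probability 0.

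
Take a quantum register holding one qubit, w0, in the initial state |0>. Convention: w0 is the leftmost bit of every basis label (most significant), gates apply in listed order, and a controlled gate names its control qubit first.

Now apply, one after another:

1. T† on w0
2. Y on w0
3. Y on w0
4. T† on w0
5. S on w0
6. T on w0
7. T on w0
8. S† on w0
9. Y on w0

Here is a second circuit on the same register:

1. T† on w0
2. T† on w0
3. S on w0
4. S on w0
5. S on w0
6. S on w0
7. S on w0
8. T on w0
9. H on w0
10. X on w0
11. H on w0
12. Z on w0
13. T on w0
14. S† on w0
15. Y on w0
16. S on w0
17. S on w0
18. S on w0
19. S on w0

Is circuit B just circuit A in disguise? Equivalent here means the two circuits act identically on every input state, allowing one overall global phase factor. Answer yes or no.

Yes: on every input state the two circuits agree up to one overall phase factor.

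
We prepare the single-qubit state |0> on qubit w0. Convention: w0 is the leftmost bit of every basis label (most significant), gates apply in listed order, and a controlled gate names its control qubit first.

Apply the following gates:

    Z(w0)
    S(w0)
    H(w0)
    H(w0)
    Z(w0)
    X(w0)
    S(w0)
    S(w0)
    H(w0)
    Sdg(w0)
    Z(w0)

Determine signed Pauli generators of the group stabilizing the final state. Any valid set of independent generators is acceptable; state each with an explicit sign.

One valid set of independent stabilizer generators is -Y (any independent generating set of the same group is equally correct).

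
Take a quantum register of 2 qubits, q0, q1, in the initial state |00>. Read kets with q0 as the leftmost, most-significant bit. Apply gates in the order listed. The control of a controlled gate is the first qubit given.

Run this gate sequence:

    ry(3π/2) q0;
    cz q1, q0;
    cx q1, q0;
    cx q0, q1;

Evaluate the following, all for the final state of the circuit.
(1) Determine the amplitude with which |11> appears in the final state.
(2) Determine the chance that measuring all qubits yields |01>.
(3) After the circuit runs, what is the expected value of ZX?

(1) The final state's coefficient on |11> equals sqrt(2)/2.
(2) The probability of measuring |01> is 0.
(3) In the final state, ZX has expectation 0.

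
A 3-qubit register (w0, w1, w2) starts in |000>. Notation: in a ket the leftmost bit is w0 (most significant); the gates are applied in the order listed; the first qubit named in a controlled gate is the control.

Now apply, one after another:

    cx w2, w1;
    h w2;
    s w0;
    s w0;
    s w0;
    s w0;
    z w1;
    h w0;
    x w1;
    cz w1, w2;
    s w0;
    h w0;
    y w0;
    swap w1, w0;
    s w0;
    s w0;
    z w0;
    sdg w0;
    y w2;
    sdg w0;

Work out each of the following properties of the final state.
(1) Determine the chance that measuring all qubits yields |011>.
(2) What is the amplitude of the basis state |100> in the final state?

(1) Outcome |011> occurs with probability 0. Key observation: the block from step 3 through step 6 cancels to the identity and can be dropped.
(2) The amplitude on |100> is sqrt(2)*(-1 + I)/4.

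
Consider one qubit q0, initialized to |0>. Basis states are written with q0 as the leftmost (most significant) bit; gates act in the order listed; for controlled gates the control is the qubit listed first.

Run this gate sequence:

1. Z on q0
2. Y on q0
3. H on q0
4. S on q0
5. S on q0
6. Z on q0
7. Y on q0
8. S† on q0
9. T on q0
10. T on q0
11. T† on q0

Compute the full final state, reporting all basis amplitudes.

The resulting statevector has amplitude -sqrt(2)/2 on |0>, sqrt(2)*exp(3*I*pi/4)/2 on |1>.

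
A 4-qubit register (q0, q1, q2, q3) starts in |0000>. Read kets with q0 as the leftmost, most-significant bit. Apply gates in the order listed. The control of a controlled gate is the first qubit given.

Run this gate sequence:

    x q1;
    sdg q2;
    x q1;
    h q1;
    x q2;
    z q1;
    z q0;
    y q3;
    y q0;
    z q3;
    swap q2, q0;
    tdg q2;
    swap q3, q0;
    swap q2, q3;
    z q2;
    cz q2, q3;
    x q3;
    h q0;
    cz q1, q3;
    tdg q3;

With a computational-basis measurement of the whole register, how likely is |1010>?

A full measurement returns |1010> with probability 1/4.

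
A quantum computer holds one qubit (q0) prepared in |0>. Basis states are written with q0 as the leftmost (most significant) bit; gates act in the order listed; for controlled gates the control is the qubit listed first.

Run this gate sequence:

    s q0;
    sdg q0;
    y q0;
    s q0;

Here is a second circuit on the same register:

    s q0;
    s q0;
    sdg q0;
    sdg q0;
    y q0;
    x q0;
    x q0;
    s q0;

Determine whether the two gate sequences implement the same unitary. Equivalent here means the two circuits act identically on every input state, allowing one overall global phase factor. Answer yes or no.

Yes — the two circuits implement the same unitary up to a global phase.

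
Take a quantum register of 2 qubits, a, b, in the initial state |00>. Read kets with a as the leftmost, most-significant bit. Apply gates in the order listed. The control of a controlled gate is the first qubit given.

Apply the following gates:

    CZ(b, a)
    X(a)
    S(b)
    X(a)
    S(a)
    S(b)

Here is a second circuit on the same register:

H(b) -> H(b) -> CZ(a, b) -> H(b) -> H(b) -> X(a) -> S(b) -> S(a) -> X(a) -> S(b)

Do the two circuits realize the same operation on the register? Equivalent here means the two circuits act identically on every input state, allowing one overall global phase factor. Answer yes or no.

No: there is an input state on which the two circuits produce genuinely different outputs (not merely differing by a phase).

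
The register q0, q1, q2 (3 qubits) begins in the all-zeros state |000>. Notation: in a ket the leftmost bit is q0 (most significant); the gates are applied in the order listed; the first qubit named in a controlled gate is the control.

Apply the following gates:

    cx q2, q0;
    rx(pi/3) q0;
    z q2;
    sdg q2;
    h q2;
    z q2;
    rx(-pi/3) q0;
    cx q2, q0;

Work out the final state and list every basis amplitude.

After the circuit, the state carries amplitude sqrt(2)/2 on |000>, -sqrt(2)/2 on |101>, and 0 on every other basis state.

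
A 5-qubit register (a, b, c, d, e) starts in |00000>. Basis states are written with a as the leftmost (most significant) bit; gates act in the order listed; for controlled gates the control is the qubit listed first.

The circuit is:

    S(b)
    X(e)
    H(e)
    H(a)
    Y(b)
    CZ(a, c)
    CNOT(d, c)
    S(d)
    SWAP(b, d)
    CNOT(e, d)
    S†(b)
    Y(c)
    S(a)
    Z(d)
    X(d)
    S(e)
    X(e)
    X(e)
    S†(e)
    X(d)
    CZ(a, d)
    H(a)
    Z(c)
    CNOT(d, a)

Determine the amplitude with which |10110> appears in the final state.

The amplitude on |10110> is sqrt(2)*(-1 + I)/4.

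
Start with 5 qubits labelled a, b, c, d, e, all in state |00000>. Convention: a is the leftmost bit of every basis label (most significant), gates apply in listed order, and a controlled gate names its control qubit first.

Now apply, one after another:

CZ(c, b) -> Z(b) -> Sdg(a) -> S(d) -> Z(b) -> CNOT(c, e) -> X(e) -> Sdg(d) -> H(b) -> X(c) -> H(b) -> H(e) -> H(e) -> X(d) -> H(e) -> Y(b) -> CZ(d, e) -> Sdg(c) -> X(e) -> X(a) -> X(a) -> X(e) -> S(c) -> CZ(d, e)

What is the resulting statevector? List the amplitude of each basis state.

The resulting statevector has amplitude sqrt(2)*I/2 on |01110>, -sqrt(2)*I/2 on |01111>, and 0 on every other basis state.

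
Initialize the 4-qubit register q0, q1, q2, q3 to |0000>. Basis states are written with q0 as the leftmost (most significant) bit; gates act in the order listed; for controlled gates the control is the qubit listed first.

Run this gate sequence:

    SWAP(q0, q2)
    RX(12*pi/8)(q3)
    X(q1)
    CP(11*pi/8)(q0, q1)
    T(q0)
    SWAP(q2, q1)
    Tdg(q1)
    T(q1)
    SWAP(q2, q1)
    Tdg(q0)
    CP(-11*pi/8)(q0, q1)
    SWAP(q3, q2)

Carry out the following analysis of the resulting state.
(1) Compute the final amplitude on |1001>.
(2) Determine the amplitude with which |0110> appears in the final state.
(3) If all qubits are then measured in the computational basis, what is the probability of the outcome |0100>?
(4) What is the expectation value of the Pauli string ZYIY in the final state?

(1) The amplitude on |1001> is 0. Key observation: the block from step 4 through step 11 cancels to the identity and can be dropped.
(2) |0110> carries amplitude -sqrt(2)*I/2 in the final state.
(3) A full measurement returns |0100> with probability 1/2.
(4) The observable ZYIY averages to 0.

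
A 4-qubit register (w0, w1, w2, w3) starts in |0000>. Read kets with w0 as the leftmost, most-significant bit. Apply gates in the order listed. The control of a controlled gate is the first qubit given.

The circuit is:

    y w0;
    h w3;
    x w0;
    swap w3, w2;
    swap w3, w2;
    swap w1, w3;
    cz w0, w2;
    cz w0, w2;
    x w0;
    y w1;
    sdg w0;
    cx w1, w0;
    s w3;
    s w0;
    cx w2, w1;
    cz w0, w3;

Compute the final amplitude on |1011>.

|1011> carries amplitude 0 in the final state.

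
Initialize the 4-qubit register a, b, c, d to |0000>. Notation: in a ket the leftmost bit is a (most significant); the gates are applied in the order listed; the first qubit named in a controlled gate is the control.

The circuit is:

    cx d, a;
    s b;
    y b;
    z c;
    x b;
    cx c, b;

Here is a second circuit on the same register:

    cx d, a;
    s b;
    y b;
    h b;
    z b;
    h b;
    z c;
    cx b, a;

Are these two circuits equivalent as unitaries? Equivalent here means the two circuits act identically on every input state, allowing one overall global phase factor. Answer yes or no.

No, they are not equivalent — no single phase factor reconciles the two unitaries.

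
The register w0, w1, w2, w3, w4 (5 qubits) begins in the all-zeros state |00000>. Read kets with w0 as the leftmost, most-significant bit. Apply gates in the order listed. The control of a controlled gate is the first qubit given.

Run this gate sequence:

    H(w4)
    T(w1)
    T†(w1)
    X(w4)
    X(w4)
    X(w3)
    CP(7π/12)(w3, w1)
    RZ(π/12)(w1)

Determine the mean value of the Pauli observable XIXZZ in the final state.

The observable XIXZZ averages to 0. Key observation: the block from step 4 through step 5 cancels to the identity and can be dropped.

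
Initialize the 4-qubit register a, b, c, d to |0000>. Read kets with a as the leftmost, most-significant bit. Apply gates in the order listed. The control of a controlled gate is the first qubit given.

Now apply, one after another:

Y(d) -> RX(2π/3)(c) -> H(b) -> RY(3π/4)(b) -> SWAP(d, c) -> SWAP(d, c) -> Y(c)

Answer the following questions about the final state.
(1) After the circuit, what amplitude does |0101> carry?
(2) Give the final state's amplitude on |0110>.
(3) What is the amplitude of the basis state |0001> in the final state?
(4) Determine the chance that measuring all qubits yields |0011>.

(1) |0101> carries amplitude -sqrt(6)*I*sqrt(sqrt(2) + 2)/8 - sqrt(6)*I*sqrt(2 - sqrt(2))/8 in the final state. Key observation: steps 5-6 multiply out to the identity, so the circuit reduces to the remaining gates.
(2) The amplitude on |0110> is 0.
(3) The final state's coefficient on |0001> equals -sqrt(6)*I*sqrt(2 - sqrt(2))/8 + sqrt(6)*I*sqrt(sqrt(2) + 2)/8.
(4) The probability of measuring |0011> is 1/8 - sqrt(2)/16.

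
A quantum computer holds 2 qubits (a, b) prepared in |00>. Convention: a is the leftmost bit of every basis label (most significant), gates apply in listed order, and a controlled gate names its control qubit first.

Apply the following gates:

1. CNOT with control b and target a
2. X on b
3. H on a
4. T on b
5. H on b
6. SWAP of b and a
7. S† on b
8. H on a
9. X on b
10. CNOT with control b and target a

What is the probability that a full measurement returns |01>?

Outcome |01> occurs with probability 1/2.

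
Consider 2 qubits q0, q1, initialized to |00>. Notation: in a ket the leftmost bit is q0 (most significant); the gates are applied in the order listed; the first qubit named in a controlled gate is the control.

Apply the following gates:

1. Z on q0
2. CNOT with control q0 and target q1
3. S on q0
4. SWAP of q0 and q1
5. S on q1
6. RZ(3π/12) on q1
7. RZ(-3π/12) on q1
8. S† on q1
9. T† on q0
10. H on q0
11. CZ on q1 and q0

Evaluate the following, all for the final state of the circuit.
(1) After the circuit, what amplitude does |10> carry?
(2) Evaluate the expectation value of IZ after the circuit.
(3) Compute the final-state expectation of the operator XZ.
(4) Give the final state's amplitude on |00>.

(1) The final state's coefficient on |10> equals sqrt(2)/2. Key observation: the block from step 5 through step 8 cancels to the identity and can be dropped.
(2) In the final state, IZ has expectation 1.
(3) In the final state, XZ has expectation 1.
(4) The final state's coefficient on |00> equals sqrt(2)/2.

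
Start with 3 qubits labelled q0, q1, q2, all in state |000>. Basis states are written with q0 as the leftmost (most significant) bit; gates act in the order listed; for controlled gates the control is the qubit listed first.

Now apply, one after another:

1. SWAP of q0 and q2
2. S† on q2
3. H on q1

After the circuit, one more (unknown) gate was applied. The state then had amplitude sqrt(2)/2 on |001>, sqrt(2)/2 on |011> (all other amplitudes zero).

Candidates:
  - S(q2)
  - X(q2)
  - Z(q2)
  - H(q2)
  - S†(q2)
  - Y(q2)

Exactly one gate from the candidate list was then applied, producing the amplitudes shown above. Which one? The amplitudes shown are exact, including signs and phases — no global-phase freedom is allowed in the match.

The applied gate was X(q2).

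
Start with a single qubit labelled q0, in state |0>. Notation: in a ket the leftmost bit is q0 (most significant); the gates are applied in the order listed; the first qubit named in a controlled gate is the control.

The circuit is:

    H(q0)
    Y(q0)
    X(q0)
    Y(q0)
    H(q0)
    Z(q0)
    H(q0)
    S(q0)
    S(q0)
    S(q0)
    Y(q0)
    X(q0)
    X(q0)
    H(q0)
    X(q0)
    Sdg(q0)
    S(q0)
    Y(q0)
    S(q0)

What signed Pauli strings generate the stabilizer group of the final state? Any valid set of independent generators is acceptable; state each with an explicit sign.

The stabilizer group can be generated by +X, among other valid generating sets.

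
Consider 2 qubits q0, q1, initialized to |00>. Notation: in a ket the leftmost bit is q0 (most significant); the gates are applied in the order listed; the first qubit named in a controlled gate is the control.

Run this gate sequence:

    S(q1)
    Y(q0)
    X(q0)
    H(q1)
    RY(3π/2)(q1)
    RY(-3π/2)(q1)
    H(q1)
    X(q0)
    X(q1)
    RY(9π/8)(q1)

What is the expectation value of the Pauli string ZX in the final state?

In the final state, ZX has expectation -sqrt(2 - sqrt(2))/2.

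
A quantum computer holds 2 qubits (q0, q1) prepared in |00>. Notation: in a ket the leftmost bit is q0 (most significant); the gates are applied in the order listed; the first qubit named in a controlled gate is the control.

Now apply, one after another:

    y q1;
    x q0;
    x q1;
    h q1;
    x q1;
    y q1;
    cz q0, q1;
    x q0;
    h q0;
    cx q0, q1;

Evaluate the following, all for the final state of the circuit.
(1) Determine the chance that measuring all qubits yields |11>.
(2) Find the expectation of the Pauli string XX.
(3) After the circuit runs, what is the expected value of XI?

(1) Outcome |11> occurs with probability 1/4.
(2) The observable XX averages to 1.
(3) The expectation value of XI is 1.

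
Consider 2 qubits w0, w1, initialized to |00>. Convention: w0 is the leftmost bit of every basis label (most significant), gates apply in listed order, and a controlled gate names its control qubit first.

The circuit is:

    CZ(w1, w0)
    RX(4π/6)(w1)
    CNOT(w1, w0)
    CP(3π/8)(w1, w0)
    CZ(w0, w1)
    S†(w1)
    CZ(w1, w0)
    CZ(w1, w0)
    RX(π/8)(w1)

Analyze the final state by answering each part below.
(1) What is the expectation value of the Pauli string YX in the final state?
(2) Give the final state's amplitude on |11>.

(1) The expectation value of YX is -sqrt(3)*I*exp(3*I*pi/8)*cos(pi/16)**2/4 - sqrt(3)*I*exp(3*I*pi/8)*sin(pi/16)**2/4 + sqrt(3)*I*exp(-3*I*pi/8)*sin(pi/16)**2/4 + sqrt(3)*I*exp(-3*I*pi/8)*cos(pi/16)**2/4. Key observation: steps 7-8 multiply out to the identity, so the circuit reduces to the remaining gates.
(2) The final state's coefficient on |11> equals sqrt(3)*exp(3*I*pi/8)*cos(pi/16)/2.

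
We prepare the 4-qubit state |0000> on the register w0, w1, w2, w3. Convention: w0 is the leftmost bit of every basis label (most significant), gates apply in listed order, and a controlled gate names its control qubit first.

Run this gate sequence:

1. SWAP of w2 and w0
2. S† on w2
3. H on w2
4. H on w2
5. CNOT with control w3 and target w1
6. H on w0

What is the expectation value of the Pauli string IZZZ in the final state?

In the final state, IZZZ has expectation 1. Key observation: gates 3-4 undo each other exactly, leaving only the rest of the circuit to track.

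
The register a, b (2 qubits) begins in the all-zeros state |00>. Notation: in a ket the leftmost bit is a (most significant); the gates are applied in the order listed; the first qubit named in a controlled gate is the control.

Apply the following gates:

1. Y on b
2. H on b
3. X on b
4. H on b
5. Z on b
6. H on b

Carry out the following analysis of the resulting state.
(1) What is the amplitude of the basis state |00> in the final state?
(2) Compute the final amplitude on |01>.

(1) |00> carries amplitude sqrt(2)*I/2 in the final state. Key observation: steps 2-5 multiply out to the identity, so the circuit reduces to the remaining gates.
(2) The amplitude on |01> is -sqrt(2)*I/2.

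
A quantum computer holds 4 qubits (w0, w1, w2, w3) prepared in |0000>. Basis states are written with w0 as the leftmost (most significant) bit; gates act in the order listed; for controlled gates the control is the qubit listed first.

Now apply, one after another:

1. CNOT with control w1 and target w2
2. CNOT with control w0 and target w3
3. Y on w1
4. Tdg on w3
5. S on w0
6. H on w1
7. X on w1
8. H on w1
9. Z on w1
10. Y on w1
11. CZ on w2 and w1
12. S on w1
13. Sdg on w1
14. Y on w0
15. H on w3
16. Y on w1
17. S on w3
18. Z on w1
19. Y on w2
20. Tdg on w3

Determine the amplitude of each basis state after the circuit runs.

After the circuit, the state carries amplitude sqrt(2)*I/2 on |1110>, sqrt(2)*exp(3*I*pi/4)/2 on |1111>, and 0 on every other basis state. Key observation: the block from step 6 through step 9 cancels to the identity and can be dropped.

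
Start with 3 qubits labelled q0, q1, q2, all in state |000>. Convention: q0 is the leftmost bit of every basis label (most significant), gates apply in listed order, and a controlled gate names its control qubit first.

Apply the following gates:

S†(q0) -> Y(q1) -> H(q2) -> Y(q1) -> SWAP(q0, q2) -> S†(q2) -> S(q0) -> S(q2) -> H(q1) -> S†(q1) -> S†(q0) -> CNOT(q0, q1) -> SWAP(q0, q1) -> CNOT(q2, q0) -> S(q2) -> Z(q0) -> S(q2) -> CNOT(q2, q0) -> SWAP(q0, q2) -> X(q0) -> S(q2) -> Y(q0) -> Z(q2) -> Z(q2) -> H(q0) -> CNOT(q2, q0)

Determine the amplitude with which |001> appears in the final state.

|001> carries amplitude sqrt(2)*I/4 in the final state.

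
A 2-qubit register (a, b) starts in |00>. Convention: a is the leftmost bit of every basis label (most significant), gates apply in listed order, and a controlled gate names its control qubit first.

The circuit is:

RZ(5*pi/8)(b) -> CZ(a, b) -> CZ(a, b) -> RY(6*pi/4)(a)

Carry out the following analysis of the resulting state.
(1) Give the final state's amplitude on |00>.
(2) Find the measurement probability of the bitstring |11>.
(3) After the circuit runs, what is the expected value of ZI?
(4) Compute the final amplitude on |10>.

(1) The final state's coefficient on |00> equals sqrt(2)*exp(11*I*pi/16)/2. Key observation: steps 2-3 multiply out to the identity, so the circuit reduces to the remaining gates.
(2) The probability of measuring |11> is 0.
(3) In the final state, ZI has expectation 0.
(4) The final state's coefficient on |10> equals -sqrt(2)*exp(11*I*pi/16)/2.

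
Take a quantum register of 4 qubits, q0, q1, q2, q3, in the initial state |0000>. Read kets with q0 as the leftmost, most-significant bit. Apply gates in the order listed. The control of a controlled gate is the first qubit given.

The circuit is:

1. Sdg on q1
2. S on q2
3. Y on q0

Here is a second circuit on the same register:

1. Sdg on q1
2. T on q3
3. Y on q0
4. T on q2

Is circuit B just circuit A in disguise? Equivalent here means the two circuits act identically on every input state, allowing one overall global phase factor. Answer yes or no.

No, they are not equivalent — no single phase factor reconciles the two unitaries.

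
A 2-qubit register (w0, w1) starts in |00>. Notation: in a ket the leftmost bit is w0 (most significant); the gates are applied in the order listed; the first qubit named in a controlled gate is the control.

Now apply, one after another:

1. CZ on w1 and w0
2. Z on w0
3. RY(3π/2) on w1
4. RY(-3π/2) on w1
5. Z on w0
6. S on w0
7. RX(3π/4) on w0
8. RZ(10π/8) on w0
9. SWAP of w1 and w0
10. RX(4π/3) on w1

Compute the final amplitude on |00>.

The amplitude on |00> is (sqrt(2 - sqrt(2))/4 - sqrt(3*sqrt(2) + 6)*exp(I*pi/4)/4)*exp(3*I*pi/8). Key observation: gates 2-5 undo each other exactly, leaving only the rest of the circuit to track.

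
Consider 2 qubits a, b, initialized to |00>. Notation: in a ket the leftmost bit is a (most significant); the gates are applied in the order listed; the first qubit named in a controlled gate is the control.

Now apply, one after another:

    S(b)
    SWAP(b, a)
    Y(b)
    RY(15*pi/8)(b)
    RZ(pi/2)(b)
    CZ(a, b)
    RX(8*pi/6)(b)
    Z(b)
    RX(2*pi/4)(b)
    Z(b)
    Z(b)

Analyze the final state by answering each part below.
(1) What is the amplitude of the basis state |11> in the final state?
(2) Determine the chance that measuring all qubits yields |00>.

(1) The final state's coefficient on |11> equals 0.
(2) A full measurement returns |00> with probability sqrt(2 - sqrt(2))/8 + sqrt(3*sqrt(2) + 6)/8 + 1/2.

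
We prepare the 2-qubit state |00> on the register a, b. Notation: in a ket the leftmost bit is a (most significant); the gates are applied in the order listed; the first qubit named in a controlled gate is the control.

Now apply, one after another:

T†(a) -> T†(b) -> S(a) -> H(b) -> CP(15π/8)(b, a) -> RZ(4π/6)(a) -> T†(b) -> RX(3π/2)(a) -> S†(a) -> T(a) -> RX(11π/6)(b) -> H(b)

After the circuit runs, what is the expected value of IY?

The expectation value of IY is sqrt(6)/4.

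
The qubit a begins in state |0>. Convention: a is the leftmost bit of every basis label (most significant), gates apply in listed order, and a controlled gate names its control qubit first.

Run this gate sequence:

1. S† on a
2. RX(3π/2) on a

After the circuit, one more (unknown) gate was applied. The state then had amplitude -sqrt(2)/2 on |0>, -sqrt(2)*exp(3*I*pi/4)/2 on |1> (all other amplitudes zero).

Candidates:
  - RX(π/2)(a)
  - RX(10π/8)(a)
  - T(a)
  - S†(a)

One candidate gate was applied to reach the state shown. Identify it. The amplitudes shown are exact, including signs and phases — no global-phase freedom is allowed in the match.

It was T(a) that produced the state shown.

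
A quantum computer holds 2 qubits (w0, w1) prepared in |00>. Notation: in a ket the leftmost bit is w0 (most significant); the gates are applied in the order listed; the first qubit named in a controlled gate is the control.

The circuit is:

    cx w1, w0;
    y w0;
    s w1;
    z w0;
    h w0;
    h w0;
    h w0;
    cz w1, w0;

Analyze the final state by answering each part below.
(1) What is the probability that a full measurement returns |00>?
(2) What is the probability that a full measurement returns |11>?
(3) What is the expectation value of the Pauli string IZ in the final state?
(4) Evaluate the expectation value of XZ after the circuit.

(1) A full measurement returns |00> with probability 1/2.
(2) A full measurement returns |11> with probability 0.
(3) In the final state, IZ has expectation 1.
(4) The observable XZ averages to -1.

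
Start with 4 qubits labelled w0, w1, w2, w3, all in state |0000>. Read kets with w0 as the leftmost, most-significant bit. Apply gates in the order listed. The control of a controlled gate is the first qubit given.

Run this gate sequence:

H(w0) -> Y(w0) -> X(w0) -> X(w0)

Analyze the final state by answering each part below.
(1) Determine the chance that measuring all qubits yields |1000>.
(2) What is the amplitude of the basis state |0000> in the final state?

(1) A full measurement returns |1000> with probability 1/2. Key observation: steps 3-4 multiply out to the identity, so the circuit reduces to the remaining gates.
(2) |0000> carries amplitude -sqrt(2)*I/2 in the final state.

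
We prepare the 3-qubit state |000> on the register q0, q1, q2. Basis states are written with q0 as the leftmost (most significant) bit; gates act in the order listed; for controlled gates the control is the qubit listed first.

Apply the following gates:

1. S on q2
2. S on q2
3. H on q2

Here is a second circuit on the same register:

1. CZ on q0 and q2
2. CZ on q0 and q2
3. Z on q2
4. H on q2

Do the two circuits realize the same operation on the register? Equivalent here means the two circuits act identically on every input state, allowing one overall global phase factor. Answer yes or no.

Yes — the two circuits implement the same unitary up to a global phase.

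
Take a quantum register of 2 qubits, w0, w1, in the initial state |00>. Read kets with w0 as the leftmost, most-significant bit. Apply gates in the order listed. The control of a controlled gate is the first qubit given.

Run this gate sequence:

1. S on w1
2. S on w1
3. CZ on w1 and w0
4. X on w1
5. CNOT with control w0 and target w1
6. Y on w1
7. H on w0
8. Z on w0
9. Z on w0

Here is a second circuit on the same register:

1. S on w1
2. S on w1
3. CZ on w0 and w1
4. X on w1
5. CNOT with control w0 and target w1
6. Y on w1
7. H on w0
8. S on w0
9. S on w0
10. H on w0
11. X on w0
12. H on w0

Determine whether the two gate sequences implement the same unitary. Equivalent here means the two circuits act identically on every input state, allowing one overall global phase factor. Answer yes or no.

Yes: on every input state the two circuits agree up to one overall phase factor.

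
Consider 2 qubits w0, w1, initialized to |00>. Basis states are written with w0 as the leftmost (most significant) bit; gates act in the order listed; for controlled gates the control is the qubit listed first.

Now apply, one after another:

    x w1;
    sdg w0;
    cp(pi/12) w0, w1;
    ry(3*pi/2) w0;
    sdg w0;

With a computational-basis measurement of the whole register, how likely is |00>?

The probability of measuring |00> is 0.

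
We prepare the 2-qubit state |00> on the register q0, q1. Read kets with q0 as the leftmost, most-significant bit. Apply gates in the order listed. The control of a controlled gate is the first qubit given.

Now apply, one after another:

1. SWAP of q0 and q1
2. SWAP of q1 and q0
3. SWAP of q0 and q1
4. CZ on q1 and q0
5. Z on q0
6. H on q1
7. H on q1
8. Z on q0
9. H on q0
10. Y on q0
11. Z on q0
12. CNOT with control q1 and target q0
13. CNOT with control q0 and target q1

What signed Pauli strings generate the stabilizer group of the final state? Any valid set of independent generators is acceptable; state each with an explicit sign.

The stabilizer group can be generated by +XX, +ZZ, among other valid generating sets.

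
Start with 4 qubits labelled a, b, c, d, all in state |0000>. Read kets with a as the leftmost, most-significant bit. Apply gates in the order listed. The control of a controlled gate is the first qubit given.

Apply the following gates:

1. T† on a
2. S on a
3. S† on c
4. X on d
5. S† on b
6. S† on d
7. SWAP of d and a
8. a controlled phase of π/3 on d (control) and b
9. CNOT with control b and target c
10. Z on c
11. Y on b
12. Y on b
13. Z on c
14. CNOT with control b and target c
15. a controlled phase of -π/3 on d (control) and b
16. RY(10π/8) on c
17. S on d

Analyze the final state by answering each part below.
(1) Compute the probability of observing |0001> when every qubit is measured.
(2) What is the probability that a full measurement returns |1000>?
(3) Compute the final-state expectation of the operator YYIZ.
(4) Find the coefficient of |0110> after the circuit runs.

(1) The probability of measuring |0001> is 0. Key observation: gates 8-15 undo each other exactly, leaving only the rest of the circuit to track.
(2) A full measurement returns |1000> with probability 1/2 - sqrt(2)/4.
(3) In the final state, YYIZ has expectation 0.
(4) The final state's coefficient on |0110> equals 0.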